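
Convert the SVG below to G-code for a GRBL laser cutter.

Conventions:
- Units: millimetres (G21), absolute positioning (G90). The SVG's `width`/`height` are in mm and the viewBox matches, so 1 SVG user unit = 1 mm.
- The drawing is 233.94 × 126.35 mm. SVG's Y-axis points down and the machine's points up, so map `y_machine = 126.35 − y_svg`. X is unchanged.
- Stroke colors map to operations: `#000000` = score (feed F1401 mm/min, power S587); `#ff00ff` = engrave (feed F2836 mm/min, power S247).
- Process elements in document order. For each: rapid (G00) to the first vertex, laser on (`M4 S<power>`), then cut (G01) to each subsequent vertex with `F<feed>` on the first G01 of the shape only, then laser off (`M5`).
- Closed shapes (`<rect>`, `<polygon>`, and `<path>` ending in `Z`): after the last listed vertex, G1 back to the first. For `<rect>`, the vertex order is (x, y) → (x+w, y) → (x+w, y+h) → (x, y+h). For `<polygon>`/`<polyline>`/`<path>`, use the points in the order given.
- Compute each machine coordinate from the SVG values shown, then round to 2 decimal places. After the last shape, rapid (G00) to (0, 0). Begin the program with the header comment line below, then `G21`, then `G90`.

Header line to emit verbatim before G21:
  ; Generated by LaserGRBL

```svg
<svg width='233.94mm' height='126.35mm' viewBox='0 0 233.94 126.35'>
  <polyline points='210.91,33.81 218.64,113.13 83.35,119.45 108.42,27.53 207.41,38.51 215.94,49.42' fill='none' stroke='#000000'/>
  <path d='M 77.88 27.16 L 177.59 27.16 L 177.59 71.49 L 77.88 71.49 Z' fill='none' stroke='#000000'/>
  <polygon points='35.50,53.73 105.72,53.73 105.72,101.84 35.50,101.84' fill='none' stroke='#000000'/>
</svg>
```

; Generated by LaserGRBL
G21
G90
G00 X210.91 Y92.54
M4 S587
G01 X218.64 Y13.22 F1401
G01 X83.35 Y6.90
G01 X108.42 Y98.82
G01 X207.41 Y87.84
G01 X215.94 Y76.93
M5
G00 X77.88 Y99.19
M4 S587
G01 X177.59 Y99.19 F1401
G01 X177.59 Y54.86
G01 X77.88 Y54.86
G01 X77.88 Y99.19
M5
G00 X35.50 Y72.62
M4 S587
G01 X105.72 Y72.62 F1401
G01 X105.72 Y24.51
G01 X35.50 Y24.51
G01 X35.50 Y72.62
M5
G00 X0.00 Y0.00

viewBox `0 0 233.94 126.35` with mm width/height → 1 unit = 1 mm. Flip: y_m = 126.35 − y_svg.

**Shape 1** — `<polyline>` open polyline, stroke `#000000` → score (S587, F1401). Machine vertices: (210.91,92.54) → (218.64,13.22) → (83.35,6.90) → (108.42,98.82) → (207.41,87.84) → (215.94,76.93). Open path.

**Shape 2** — `<path>` rectangle, stroke `#000000` → score (S587, F1401). Machine vertices: (77.88,99.19) → (177.59,99.19) → (177.59,54.86) → (77.88,54.86) → (77.88,99.19). Closed: final G1 returns to the first vertex.

**Shape 3** — `<polygon>` rectangle, stroke `#000000` → score (S587, F1401). Machine vertices: (35.50,72.62) → (105.72,72.62) → (105.72,24.51) → (35.50,24.51) → (35.50,72.62). Closed: final G1 returns to the first vertex.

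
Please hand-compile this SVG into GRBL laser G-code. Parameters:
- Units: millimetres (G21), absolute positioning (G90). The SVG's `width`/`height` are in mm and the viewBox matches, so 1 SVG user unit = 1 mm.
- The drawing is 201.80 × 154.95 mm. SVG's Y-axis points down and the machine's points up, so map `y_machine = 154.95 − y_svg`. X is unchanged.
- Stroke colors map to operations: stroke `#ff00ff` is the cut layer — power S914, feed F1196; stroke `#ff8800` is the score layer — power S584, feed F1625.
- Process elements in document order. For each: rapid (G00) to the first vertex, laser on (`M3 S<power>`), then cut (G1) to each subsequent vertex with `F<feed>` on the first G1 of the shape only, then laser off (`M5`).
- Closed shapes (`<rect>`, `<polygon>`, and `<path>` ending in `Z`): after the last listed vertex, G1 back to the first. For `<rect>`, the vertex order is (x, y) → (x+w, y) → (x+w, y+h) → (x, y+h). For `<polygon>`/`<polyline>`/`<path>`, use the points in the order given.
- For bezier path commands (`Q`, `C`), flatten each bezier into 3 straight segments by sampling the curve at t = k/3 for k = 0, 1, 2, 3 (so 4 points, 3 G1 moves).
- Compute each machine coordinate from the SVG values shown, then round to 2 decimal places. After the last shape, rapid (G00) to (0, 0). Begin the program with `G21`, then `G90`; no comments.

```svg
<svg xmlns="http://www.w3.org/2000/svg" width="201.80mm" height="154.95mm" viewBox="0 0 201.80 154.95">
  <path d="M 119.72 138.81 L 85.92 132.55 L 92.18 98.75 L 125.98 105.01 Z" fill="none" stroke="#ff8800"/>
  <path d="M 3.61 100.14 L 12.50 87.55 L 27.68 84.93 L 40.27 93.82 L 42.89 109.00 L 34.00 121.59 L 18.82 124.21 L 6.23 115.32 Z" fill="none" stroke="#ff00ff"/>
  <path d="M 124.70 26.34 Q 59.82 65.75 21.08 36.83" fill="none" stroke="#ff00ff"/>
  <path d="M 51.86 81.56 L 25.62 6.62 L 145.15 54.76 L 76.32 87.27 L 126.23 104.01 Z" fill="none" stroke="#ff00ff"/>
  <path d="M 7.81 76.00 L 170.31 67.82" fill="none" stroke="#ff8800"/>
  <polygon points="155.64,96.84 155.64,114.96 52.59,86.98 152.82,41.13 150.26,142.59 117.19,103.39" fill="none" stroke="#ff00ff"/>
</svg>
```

viewBox `0 0 201.80 154.95` with mm width/height → 1 unit = 1 mm. Flip: y_m = 154.95 − y_svg.

**Shape 1** — `<path>` regular polygon, stroke `#ff8800` → score (S584, F1625). Machine vertices: (119.72,16.14) → (85.92,22.40) → (92.18,56.20) → (125.98,49.94) → (119.72,16.14). Closed: final G1 returns to the first vertex.

**Shape 2** — `<path>` regular polygon, stroke `#ff00ff` → cut (S914, F1196). Machine vertices: (3.61,54.81) → (12.50,67.40) → (27.68,70.02) → (40.27,61.13) → (42.89,45.95) → (34.00,33.36) → (18.82,30.74) → (6.23,39.63) → (3.61,54.81). Closed: final G1 returns to the first vertex.

**Shape 3** — `<path>` quadratic bezier, stroke `#ff00ff` → cut (S914, F1196). Control points (SVG): P0=(124.70,26.34), P1=(59.82,65.75), P2=(21.08,36.83); sampled at t=k/3. Machine vertices: (124.70,128.61) → (84.35,109.93) → (49.81,106.43) → (21.08,118.12). Open path.

**Shape 4** — `<path>` closed polygon, stroke `#ff00ff` → cut (S914, F1196). Machine vertices: (51.86,73.39) → (25.62,148.33) → (145.15,100.19) → (76.32,67.68) → (126.23,50.94) → (51.86,73.39). Closed: final G1 returns to the first vertex.

**Shape 5** — `<path>` line segment, stroke `#ff8800` → score (S584, F1625). Machine vertices: (7.81,78.95) → (170.31,87.13). Open path.

**Shape 6** — `<polygon>` closed polygon, stroke `#ff00ff` → cut (S914, F1196). Machine vertices: (155.64,58.11) → (155.64,39.99) → (52.59,67.97) → (152.82,113.82) → (150.26,12.36) → (117.19,51.56) → (155.64,58.11). Closed: final G1 returns to the first vertex.

G21
G90
G00 X119.72 Y16.14
M3 S584
G1 X85.92 Y22.40 F1625
G1 X92.18 Y56.20
G1 X125.98 Y49.94
G1 X119.72 Y16.14
M5
G00 X3.61 Y54.81
M3 S914
G1 X12.50 Y67.40 F1196
G1 X27.68 Y70.02
G1 X40.27 Y61.13
G1 X42.89 Y45.95
G1 X34.00 Y33.36
G1 X18.82 Y30.74
G1 X6.23 Y39.63
G1 X3.61 Y54.81
M5
G00 X124.70 Y128.61
M3 S914
G1 X84.35 Y109.93 F1196
G1 X49.81 Y106.43
G1 X21.08 Y118.12
M5
G00 X51.86 Y73.39
M3 S914
G1 X25.62 Y148.33 F1196
G1 X145.15 Y100.19
G1 X76.32 Y67.68
G1 X126.23 Y50.94
G1 X51.86 Y73.39
M5
G00 X7.81 Y78.95
M3 S584
G1 X170.31 Y87.13 F1625
M5
G00 X155.64 Y58.11
M3 S914
G1 X155.64 Y39.99 F1196
G1 X52.59 Y67.97
G1 X152.82 Y113.82
G1 X150.26 Y12.36
G1 X117.19 Y51.56
G1 X155.64 Y58.11
M5
G00 X0.00 Y0.00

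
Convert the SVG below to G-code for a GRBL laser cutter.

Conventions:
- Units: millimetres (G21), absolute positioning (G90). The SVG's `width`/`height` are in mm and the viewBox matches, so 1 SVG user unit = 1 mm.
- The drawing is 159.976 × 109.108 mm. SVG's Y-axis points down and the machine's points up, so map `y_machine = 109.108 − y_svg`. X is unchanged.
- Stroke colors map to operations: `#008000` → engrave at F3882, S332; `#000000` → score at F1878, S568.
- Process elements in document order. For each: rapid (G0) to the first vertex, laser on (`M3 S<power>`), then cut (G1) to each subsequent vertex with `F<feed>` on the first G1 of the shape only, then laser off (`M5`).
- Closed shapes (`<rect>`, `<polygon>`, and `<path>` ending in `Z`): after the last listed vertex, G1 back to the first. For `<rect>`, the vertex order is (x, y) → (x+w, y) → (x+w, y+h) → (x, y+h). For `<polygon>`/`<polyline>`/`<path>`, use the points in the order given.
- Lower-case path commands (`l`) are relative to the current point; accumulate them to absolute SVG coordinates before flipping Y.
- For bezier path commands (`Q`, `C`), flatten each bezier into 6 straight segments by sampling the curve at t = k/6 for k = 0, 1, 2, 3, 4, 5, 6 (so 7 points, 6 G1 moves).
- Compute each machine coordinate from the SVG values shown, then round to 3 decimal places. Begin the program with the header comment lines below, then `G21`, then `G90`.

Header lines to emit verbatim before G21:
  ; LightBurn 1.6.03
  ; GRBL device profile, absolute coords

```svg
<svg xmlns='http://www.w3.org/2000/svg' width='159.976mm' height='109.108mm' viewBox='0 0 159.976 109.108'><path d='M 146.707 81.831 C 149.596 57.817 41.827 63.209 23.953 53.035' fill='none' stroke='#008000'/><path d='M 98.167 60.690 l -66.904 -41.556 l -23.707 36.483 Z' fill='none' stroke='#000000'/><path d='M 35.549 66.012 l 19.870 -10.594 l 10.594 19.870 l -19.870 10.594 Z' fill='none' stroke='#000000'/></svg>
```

Since the viewBox matches the mm dimensions, user units are millimetres directly. The only transform is the Y-flip y_m = 109.108 − y_svg.

Shape 1 is a cubic bezier drawn with `<path>`. Its stroke #008000 means engrave at S332, F3882. After flipping Y the toolpath is (146.707,27.277) → (139.858,37.042) → (120.138,43.155) → (93.116,46.865) → (64.364,49.422) → (39.453,52.075) → (23.953,56.073).

Shape 2 is a closed polygon drawn with `<path>`. Its stroke #000000 means score at S568, F1878. After flipping Y the toolpath is (98.167,48.418) → (31.263,89.974) → (7.556,53.491) → (98.167,48.418), returning to the start.

Shape 3 is a regular polygon drawn with `<path>`. Its stroke #000000 means score at S568, F1878. After flipping Y the toolpath is (35.549,43.096) → (55.419,53.690) → (66.013,33.820) → (46.143,23.226) → (35.549,43.096), returning to the start.

; LightBurn 1.6.03
; GRBL device profile, absolute coords
G21
G90
G0 X146.707 Y27.277
M3 S332
G1 X139.858 Y37.042 F3882
G1 X120.138 Y43.155
G1 X93.116 Y46.865
G1 X64.364 Y49.422
G1 X39.453 Y52.075
G1 X23.953 Y56.073
M5
G0 X98.167 Y48.418
M3 S568
G1 X31.263 Y89.974 F1878
G1 X7.556 Y53.491
G1 X98.167 Y48.418
M5
G0 X35.549 Y43.096
M3 S568
G1 X55.419 Y53.690 F1878
G1 X66.013 Y33.820
G1 X46.143 Y23.226
G1 X35.549 Y43.096
M5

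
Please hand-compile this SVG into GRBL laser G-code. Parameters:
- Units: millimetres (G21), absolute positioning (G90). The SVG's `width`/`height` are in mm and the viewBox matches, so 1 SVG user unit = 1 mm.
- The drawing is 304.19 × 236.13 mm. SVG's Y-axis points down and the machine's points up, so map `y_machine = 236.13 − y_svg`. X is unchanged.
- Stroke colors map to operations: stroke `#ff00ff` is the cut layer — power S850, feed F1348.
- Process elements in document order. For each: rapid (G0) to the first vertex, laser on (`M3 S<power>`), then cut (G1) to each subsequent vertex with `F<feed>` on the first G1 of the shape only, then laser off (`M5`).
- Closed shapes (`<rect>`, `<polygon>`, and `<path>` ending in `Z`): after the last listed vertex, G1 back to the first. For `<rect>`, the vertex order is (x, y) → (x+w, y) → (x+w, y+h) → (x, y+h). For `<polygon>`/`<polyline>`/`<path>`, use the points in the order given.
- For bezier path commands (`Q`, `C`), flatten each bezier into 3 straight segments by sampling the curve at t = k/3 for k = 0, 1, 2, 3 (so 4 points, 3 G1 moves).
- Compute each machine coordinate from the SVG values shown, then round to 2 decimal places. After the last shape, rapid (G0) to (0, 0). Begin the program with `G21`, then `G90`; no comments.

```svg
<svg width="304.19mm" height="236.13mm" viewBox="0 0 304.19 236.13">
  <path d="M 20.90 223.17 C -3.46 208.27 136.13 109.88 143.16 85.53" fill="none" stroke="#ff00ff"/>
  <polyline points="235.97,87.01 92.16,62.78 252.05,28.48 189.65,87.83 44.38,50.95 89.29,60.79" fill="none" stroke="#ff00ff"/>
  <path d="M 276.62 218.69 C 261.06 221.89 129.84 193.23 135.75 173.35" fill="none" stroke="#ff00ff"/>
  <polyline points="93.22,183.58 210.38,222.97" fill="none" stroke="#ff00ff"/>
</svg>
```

1 u = 1 mm; y_m = 236.13 − y.

[1] `<path>` cubic bezier, #ff00ff→cut S850 F1348: (20.90,12.96) → (40.21,49.86) → (102.93,107.40) → (143.16,150.60)

[2] `<polyline>` open polyline, #ff00ff→cut S850 F1348: (235.97,149.12) → (92.16,173.35) → (252.05,207.65) → (189.65,148.30) → (44.38,185.18) → (89.29,175.34)

[3] `<path>` cubic bezier, #ff00ff→cut S850 F1348: (276.62,17.44) → (231.87,23.35) → (166.19,41.48) → (135.75,62.78)

[4] `<polyline>` line segment, #ff00ff→cut S850 F1348: (93.22,52.55) → (210.38,13.16)

G21
G90
G0 X20.90 Y12.96
M3 S850
G1 X40.21 Y49.86 F1348
G1 X102.93 Y107.40
G1 X143.16 Y150.60
M5
G0 X235.97 Y149.12
M3 S850
G1 X92.16 Y173.35 F1348
G1 X252.05 Y207.65
G1 X189.65 Y148.30
G1 X44.38 Y185.18
G1 X89.29 Y175.34
M5
G0 X276.62 Y17.44
M3 S850
G1 X231.87 Y23.35 F1348
G1 X166.19 Y41.48
G1 X135.75 Y62.78
M5
G0 X93.22 Y52.55
M3 S850
G1 X210.38 Y13.16 F1348
M5
G0 X0.00 Y0.00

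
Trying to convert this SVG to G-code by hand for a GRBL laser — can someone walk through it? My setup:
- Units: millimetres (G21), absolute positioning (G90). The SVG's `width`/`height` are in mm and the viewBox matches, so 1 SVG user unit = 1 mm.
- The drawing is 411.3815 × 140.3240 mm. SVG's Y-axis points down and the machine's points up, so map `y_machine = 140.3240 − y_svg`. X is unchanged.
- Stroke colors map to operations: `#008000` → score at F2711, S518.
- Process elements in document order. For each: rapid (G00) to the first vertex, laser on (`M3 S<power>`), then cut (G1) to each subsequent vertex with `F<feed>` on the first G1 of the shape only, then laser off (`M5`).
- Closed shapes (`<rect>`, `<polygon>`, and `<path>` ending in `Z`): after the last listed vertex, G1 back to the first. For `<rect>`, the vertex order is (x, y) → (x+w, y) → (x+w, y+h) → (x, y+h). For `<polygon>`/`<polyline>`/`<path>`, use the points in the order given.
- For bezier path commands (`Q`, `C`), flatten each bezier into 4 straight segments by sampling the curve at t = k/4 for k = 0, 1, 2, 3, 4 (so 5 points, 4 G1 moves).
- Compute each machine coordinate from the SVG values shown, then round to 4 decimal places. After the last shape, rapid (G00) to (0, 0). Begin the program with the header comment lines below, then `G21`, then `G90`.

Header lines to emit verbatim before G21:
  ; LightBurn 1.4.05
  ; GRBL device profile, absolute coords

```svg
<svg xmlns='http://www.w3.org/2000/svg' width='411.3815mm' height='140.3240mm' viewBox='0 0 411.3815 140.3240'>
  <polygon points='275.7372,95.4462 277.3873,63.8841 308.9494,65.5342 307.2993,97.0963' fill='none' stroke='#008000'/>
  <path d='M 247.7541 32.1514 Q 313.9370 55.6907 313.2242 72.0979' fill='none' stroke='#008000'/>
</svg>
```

Since the viewBox matches the mm dimensions, user units are millimetres directly. The only transform is the Y-flip y_m = 140.3240 − y_svg.

Shape 1 is a regular polygon drawn with `<polygon>`. Its stroke #008000 means score at S518, F2711. After flipping Y the toolpath is (275.7372,44.8778) → (277.3873,76.4399) → (308.9494,74.7898) → (307.2993,43.2277) → (275.7372,44.8778), returning to the start.

Shape 2 is a quadratic bezier drawn with `<path>`. Its stroke #008000 means score at S518, F2711. After flipping Y the toolpath is (247.7541,108.1726) → (276.6646,96.8487) → (297.2131,86.4163) → (309.3996,76.8755) → (313.2242,68.2261).

; LightBurn 1.4.05
; GRBL device profile, absolute coords
G21
G90
G00 X275.7372 Y44.8778
M3 S518
G1 X277.3873 Y76.4399 F2711
G1 X308.9494 Y74.7898
G1 X307.2993 Y43.2277
G1 X275.7372 Y44.8778
M5
G00 X247.7541 Y108.1726
M3 S518
G1 X276.6646 Y96.8487 F2711
G1 X297.2131 Y86.4163
G1 X309.3996 Y76.8755
G1 X313.2242 Y68.2261
M5
G00 X0.0000 Y0.0000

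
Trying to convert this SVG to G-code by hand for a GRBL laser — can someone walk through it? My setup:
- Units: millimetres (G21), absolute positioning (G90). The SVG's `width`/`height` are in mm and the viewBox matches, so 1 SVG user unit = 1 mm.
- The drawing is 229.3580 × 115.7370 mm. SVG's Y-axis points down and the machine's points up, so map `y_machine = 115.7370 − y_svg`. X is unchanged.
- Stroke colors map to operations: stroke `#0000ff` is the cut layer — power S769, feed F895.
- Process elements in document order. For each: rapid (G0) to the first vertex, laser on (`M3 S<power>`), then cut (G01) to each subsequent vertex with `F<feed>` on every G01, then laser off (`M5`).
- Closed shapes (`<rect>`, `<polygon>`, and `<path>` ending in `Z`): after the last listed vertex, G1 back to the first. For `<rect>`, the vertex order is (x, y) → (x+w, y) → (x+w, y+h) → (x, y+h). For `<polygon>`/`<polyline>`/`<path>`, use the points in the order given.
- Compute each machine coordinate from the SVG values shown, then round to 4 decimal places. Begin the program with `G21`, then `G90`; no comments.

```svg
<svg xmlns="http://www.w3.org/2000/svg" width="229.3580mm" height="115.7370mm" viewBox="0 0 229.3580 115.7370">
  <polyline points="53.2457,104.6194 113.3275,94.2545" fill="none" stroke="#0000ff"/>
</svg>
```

Since the viewBox matches the mm dimensions, user units are millimetres directly. The only transform is the Y-flip y_m = 115.7370 − y_svg.

Shape 1 is a line segment drawn with `<polyline>`. Its stroke #0000ff means cut at S769, F895. After flipping Y the toolpath is (53.2457,11.1176) → (113.3275,21.4825).

G21
G90
G0 X53.2457 Y11.1176
M3 S769
G01 X113.3275 Y21.4825 F895
M5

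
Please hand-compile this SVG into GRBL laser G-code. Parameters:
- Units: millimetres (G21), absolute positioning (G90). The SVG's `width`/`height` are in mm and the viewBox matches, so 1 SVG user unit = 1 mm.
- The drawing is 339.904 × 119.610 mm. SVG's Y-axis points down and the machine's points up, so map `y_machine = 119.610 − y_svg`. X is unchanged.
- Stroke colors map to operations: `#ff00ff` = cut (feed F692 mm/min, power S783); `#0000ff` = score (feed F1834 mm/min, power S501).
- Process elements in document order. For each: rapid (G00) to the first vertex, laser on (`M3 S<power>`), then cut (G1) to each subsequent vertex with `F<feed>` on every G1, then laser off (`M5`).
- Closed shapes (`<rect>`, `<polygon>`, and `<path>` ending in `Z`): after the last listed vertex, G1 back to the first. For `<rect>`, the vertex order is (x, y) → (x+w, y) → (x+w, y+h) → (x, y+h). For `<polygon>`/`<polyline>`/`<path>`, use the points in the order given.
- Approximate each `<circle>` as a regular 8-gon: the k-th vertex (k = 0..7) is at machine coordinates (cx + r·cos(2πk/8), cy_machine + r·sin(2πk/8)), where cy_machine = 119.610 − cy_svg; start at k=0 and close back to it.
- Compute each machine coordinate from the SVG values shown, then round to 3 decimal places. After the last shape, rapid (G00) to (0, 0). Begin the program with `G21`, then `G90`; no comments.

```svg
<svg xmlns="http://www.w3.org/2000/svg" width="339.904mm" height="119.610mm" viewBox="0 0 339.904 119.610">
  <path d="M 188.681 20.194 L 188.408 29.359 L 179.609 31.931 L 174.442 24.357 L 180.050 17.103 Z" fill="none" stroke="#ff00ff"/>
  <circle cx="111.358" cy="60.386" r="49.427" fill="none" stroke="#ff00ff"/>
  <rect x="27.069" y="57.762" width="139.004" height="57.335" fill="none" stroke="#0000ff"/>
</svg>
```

G21
G90
G00 X188.681 Y99.416
M3 S783
G1 X188.408 Y90.251 F692
G1 X179.609 Y87.679 F692
G1 X174.442 Y95.253 F692
G1 X180.050 Y102.507 F692
G1 X188.681 Y99.416 F692
M5
G00 X160.785 Y59.224
M3 S783
G1 X146.308 Y94.174 F692
G1 X111.358 Y108.651 F692
G1 X76.408 Y94.174 F692
G1 X61.931 Y59.224 F692
G1 X76.408 Y24.274 F692
G1 X111.358 Y9.797 F692
G1 X146.308 Y24.274 F692
G1 X160.785 Y59.224 F692
M5
G00 X27.069 Y61.848
M3 S501
G1 X166.073 Y61.848 F1834
G1 X166.073 Y4.513 F1834
G1 X27.069 Y4.513 F1834
G1 X27.069 Y61.848 F1834
M5
G00 X0.000 Y0.000

1 u = 1 mm; y_m = 119.610 − y.

[1] `<path>` regular polygon, #ff00ff→cut S783 F692: (188.681,99.416) → (188.408,90.251) → (179.609,87.679) → (174.442,95.253) → (180.050,102.507) → (188.681,99.416) (closed)

[2] `<circle>` circle, #ff00ff→cut S783 F692: (160.785,59.224) → (146.308,94.174) → (111.358,108.651) → (76.408,94.174) → (61.931,59.224) → (76.408,24.274) → (111.358,9.797) → (146.308,24.274) → (160.785,59.224) (closed)

[3] `<rect>` rectangle, #0000ff→score S501 F1834: (27.069,61.848) → (166.073,61.848) → (166.073,4.513) → (27.069,4.513) → (27.069,61.848) (closed)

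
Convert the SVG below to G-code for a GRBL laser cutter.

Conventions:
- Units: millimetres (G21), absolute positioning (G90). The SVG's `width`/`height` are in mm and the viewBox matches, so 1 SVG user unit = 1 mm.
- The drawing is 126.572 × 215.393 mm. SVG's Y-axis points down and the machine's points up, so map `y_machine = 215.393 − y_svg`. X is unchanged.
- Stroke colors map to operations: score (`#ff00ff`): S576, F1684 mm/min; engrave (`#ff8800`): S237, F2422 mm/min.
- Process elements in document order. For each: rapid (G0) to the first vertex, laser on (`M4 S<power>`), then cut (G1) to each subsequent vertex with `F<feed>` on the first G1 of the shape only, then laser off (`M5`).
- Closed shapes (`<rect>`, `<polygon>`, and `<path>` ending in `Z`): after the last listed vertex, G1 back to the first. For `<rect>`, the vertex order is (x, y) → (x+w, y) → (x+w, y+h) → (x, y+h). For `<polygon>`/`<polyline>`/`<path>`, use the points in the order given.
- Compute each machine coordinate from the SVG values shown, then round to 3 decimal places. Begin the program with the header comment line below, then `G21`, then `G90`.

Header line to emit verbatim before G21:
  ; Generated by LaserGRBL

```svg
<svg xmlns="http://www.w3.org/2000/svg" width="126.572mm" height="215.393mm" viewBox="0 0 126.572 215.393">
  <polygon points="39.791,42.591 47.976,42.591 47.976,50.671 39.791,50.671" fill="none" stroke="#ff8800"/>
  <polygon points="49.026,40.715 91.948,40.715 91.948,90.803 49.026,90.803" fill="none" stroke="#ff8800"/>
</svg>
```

Since the viewBox matches the mm dimensions, user units are millimetres directly. The only transform is the Y-flip y_m = 215.393 − y_svg.

Shape 1 is a rectangle drawn with `<polygon>`. Its stroke #ff8800 means engrave at S237, F2422. After flipping Y the toolpath is (39.791,172.802) → (47.976,172.802) → (47.976,164.722) → (39.791,164.722) → (39.791,172.802), returning to the start.

Shape 2 is a rectangle drawn with `<polygon>`. Its stroke #ff8800 means engrave at S237, F2422. After flipping Y the toolpath is (49.026,174.678) → (91.948,174.678) → (91.948,124.590) → (49.026,124.590) → (49.026,174.678), returning to the start.

; Generated by LaserGRBL
G21
G90
G0 X39.791 Y172.802
M4 S237
G1 X47.976 Y172.802 F2422
G1 X47.976 Y164.722
G1 X39.791 Y164.722
G1 X39.791 Y172.802
M5
G0 X49.026 Y174.678
M4 S237
G1 X91.948 Y174.678 F2422
G1 X91.948 Y124.590
G1 X49.026 Y124.590
G1 X49.026 Y174.678
M5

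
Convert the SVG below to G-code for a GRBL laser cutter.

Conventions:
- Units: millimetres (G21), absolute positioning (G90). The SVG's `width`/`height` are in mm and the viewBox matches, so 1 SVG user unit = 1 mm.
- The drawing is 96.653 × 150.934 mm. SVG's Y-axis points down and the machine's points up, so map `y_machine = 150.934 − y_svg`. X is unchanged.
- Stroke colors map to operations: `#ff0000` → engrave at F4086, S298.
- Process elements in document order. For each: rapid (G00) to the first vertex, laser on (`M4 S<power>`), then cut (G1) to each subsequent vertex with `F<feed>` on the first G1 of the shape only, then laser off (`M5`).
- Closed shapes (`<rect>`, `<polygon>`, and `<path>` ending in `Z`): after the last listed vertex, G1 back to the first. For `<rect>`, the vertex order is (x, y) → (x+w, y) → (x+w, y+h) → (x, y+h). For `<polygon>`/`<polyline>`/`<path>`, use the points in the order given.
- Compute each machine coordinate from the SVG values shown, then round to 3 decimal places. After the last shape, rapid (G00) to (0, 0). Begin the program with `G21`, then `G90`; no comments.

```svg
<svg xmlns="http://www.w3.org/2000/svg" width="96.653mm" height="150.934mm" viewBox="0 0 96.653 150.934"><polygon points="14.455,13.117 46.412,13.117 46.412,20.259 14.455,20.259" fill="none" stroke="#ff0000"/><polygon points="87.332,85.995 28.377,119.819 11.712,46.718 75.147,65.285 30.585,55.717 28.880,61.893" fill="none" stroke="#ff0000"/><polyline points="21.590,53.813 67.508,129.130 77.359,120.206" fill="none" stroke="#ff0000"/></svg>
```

G21
G90
G00 X14.455 Y137.817
M4 S298
G1 X46.412 Y137.817 F4086
G1 X46.412 Y130.675
G1 X14.455 Y130.675
G1 X14.455 Y137.817
M5
G00 X87.332 Y64.939
M4 S298
G1 X28.377 Y31.115 F4086
G1 X11.712 Y104.216
G1 X75.147 Y85.649
G1 X30.585 Y95.217
G1 X28.880 Y89.041
G1 X87.332 Y64.939
M5
G00 X21.590 Y97.121
M4 S298
G1 X67.508 Y21.804 F4086
G1 X77.359 Y30.728
M5
G00 X0.000 Y0.000

1 u = 1 mm; y_m = 150.934 − y.

[1] `<polygon>` rectangle, #ff0000→engrave S298 F4086: (14.455,137.817) → (46.412,137.817) → (46.412,130.675) → (14.455,130.675) → (14.455,137.817) (closed)

[2] `<polygon>` closed polygon, #ff0000→engrave S298 F4086: (87.332,64.939) → (28.377,31.115) → (11.712,104.216) → (75.147,85.649) → (30.585,95.217) → (28.880,89.041) → (87.332,64.939) (closed)

[3] `<polyline>` open polyline, #ff0000→engrave S298 F4086: (21.590,97.121) → (67.508,21.804) → (77.359,30.728)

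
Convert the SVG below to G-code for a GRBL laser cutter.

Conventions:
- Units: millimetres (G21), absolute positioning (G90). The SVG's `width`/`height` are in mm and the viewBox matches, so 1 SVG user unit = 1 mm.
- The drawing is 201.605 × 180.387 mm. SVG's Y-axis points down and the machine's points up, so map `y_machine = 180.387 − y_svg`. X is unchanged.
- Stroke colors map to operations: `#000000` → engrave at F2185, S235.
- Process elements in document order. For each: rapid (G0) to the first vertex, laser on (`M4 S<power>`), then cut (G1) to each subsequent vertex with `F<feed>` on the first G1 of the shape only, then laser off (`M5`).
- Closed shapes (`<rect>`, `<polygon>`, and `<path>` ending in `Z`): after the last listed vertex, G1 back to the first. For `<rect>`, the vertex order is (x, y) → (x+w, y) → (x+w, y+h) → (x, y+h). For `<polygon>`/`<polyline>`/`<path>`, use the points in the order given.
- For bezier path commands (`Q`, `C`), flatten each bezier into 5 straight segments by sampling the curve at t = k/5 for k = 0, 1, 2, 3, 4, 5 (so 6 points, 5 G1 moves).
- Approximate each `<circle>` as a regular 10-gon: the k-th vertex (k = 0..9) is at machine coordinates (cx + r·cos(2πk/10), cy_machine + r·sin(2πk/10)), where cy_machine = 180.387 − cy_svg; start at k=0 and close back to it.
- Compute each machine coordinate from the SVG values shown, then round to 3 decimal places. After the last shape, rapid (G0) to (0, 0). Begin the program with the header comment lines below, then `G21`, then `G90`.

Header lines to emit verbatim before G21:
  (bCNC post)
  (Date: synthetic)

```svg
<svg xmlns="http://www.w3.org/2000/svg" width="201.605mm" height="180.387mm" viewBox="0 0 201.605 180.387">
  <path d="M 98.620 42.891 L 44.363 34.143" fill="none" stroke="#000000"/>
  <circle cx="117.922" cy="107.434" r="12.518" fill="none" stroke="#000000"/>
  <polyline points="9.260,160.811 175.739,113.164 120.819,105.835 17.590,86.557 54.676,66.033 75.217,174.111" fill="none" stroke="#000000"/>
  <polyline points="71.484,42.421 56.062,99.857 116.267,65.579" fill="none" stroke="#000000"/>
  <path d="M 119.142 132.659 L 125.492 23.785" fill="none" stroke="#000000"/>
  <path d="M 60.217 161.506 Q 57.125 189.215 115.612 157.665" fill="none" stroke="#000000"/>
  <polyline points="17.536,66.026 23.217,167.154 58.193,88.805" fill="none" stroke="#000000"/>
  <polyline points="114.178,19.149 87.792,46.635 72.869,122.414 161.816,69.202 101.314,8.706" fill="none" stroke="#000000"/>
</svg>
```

viewBox `0 0 201.605 180.387` with mm width/height → 1 unit = 1 mm. Flip: y_m = 180.387 − y_svg.

**Shape 1** — `<path>` line segment, stroke `#000000` → engrave (S235, F2185). Machine vertices: (98.620,137.496) → (44.363,146.244). Open path.

**Shape 2** — `<circle>` circle, stroke `#000000` → engrave (S235, F2185). Machine vertices: (130.440,72.953) → (128.049,80.311) → (121.790,84.858) → (114.054,84.858) → (107.795,80.311) → (105.404,72.953) → (107.795,65.595) → (114.054,61.048) → (121.790,61.048) → (128.049,65.595) → (130.440,72.953). Closed: final G1 returns to the first vertex.

**Shape 3** — `<polyline>` open polyline, stroke `#000000` → engrave (S235, F2185). Machine vertices: (9.260,19.576) → (175.739,67.223) → (120.819,74.552) → (17.590,93.830) → (54.676,114.354) → (75.217,6.276). Open path.

**Shape 4** — `<polyline>` open polyline, stroke `#000000` → engrave (S235, F2185). Machine vertices: (71.484,137.966) → (56.062,80.530) → (116.267,114.808). Open path.

**Shape 5** — `<path>` line segment, stroke `#000000` → engrave (S235, F2185). Machine vertices: (119.142,47.728) → (125.492,156.602). Open path.

**Shape 6** — `<path>` quadratic bezier, stroke `#000000` → engrave (S235, F2185). Control points (SVG): P0=(60.217,161.506), P1=(57.125,189.215), P2=(115.612,157.665); sampled at t=k/5. Machine vertices: (60.217,18.881) → (61.443,10.168) → (67.596,6.195) → (78.675,6.963) → (94.680,12.472) → (115.612,22.722). Open path.

**Shape 7** — `<polyline>` open polyline, stroke `#000000` → engrave (S235, F2185). Machine vertices: (17.536,114.361) → (23.217,13.233) → (58.193,91.582). Open path.

**Shape 8** — `<polyline>` open polyline, stroke `#000000` → engrave (S235, F2185). Machine vertices: (114.178,161.238) → (87.792,133.752) → (72.869,57.973) → (161.816,111.185) → (101.314,171.681). Open path.

(bCNC post)
(Date: synthetic)
G21
G90
G0 X98.620 Y137.496
M4 S235
G1 X44.363 Y146.244 F2185
M5
G0 X130.440 Y72.953
M4 S235
G1 X128.049 Y80.311 F2185
G1 X121.790 Y84.858
G1 X114.054 Y84.858
G1 X107.795 Y80.311
G1 X105.404 Y72.953
G1 X107.795 Y65.595
G1 X114.054 Y61.048
G1 X121.790 Y61.048
G1 X128.049 Y65.595
G1 X130.440 Y72.953
M5
G0 X9.260 Y19.576
M4 S235
G1 X175.739 Y67.223 F2185
G1 X120.819 Y74.552
G1 X17.590 Y93.830
G1 X54.676 Y114.354
G1 X75.217 Y6.276
M5
G0 X71.484 Y137.966
M4 S235
G1 X56.062 Y80.530 F2185
G1 X116.267 Y114.808
M5
G0 X119.142 Y47.728
M4 S235
G1 X125.492 Y156.602 F2185
M5
G0 X60.217 Y18.881
M4 S235
G1 X61.443 Y10.168 F2185
G1 X67.596 Y6.195
G1 X78.675 Y6.963
G1 X94.680 Y12.472
G1 X115.612 Y22.722
M5
G0 X17.536 Y114.361
M4 S235
G1 X23.217 Y13.233 F2185
G1 X58.193 Y91.582
M5
G0 X114.178 Y161.238
M4 S235
G1 X87.792 Y133.752 F2185
G1 X72.869 Y57.973
G1 X161.816 Y111.185
G1 X101.314 Y171.681
M5
G0 X0.000 Y0.000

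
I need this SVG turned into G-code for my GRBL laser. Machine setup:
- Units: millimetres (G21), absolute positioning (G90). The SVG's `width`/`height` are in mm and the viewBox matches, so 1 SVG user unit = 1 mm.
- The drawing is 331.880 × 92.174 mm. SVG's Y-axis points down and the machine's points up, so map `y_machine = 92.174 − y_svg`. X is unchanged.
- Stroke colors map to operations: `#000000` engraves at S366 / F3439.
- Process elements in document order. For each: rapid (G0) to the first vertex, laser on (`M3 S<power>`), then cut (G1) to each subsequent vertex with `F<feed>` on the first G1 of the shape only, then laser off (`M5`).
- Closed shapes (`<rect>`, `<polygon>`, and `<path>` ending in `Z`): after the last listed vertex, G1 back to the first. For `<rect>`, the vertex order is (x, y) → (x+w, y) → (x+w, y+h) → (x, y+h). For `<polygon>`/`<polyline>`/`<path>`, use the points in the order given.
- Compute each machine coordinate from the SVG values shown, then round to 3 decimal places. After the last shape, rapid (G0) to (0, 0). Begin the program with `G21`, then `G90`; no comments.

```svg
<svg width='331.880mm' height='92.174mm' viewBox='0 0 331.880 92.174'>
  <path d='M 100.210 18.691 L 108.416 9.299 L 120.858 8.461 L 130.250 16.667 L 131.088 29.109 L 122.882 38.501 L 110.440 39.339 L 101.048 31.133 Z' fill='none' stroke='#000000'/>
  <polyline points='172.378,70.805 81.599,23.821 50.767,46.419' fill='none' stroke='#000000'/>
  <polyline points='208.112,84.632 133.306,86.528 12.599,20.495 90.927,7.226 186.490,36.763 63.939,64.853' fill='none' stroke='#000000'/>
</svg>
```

G21
G90
G0 X100.210 Y73.483
M3 S366
G1 X108.416 Y82.875 F3439
G1 X120.858 Y83.713
G1 X130.250 Y75.507
G1 X131.088 Y63.065
G1 X122.882 Y53.673
G1 X110.440 Y52.835
G1 X101.048 Y61.041
G1 X100.210 Y73.483
M5
G0 X172.378 Y21.369
M3 S366
G1 X81.599 Y68.353 F3439
G1 X50.767 Y45.755
M5
G0 X208.112 Y7.542
M3 S366
G1 X133.306 Y5.646 F3439
G1 X12.599 Y71.679
G1 X90.927 Y84.948
G1 X186.490 Y55.411
G1 X63.939 Y27.321
M5
G0 X0.000 Y0.000

viewBox `0 0 331.880 92.174` with mm width/height → 1 unit = 1 mm. Flip: y_m = 92.174 − y_svg.

**Shape 1** — `<path>` regular polygon, stroke `#000000` → engrave (S366, F3439). Machine vertices: (100.210,73.483) → (108.416,82.875) → (120.858,83.713) → (130.250,75.507) → (131.088,63.065) → (122.882,53.673) → (110.440,52.835) → (101.048,61.041) → (100.210,73.483). Closed: final G1 returns to the first vertex.

**Shape 2** — `<polyline>` open polyline, stroke `#000000` → engrave (S366, F3439). Machine vertices: (172.378,21.369) → (81.599,68.353) → (50.767,45.755). Open path.

**Shape 3** — `<polyline>` open polyline, stroke `#000000` → engrave (S366, F3439). Machine vertices: (208.112,7.542) → (133.306,5.646) → (12.599,71.679) → (90.927,84.948) → (186.490,55.411) → (63.939,27.321). Open path.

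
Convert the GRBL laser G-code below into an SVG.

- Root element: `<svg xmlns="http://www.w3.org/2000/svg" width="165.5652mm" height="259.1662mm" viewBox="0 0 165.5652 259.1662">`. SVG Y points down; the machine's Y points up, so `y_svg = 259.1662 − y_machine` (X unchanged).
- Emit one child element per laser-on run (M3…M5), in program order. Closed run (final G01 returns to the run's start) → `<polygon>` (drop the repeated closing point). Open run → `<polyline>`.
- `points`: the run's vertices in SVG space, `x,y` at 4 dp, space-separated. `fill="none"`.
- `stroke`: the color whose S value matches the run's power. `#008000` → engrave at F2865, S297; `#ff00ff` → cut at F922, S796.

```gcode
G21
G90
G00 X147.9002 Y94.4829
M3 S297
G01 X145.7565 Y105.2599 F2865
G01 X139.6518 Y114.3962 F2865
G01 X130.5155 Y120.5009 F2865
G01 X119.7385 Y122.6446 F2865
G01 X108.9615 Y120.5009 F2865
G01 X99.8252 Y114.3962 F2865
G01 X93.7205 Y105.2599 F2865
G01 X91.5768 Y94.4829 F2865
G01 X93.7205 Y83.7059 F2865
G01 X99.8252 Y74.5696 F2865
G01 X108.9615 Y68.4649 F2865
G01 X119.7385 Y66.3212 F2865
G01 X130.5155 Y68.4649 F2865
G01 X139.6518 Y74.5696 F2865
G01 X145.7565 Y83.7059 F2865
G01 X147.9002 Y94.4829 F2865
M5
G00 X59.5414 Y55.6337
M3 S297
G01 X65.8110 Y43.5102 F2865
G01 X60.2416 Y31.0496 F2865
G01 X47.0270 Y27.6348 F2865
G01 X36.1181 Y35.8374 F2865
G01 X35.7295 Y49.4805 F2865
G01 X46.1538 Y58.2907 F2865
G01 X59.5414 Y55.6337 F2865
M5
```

<svg xmlns="http://www.w3.org/2000/svg" width="165.5652mm" height="259.1662mm" viewBox="0 0 165.5652 259.1662">
  <polygon points="147.9002,164.6833 145.7565,153.9063 139.6518,144.7700 130.5155,138.6653 119.7385,136.5216 108.9615,138.6653 99.8252,144.7700 93.7205,153.9063 91.5768,164.6833 93.7205,175.4603 99.8252,184.5966 108.9615,190.7013 119.7385,192.8450 130.5155,190.7013 139.6518,184.5966 145.7565,175.4603" fill="none" stroke="#008000"/>
  <polygon points="59.5414,203.5325 65.8110,215.6560 60.2416,228.1166 47.0270,231.5314 36.1181,223.3288 35.7295,209.6857 46.1538,200.8755" fill="none" stroke="#008000"/>
</svg>

Each laser-on run becomes one SVG element. Flip Y back into SVG space with y_svg = 259.1662 − y_machine. Every run uses S297, so all elements get stroke `#008000` (engrave).

Run 1: The run returns to its start, so emit a `<polygon>` with points (Y-flipped): 147.9002,164.6833 145.7565,153.9063 139.6518,144.7700 130.5155,138.6653 119.7385,136.5216 108.9615,138.6653 99.8252,144.7700 93.7205,153.9063 91.5768,164.6833 93.7205,175.4603 99.8252,184.5966 108.9615,190.7013 119.7385,192.8450 130.5155,190.7013 139.6518,184.5966 145.7565,175.4603.

Run 2: The run returns to its start, so emit a `<polygon>` with points (Y-flipped): 59.5414,203.5325 65.8110,215.6560 60.2416,228.1166 47.0270,231.5314 36.1181,223.3288 35.7295,209.6857 46.1538,200.8755.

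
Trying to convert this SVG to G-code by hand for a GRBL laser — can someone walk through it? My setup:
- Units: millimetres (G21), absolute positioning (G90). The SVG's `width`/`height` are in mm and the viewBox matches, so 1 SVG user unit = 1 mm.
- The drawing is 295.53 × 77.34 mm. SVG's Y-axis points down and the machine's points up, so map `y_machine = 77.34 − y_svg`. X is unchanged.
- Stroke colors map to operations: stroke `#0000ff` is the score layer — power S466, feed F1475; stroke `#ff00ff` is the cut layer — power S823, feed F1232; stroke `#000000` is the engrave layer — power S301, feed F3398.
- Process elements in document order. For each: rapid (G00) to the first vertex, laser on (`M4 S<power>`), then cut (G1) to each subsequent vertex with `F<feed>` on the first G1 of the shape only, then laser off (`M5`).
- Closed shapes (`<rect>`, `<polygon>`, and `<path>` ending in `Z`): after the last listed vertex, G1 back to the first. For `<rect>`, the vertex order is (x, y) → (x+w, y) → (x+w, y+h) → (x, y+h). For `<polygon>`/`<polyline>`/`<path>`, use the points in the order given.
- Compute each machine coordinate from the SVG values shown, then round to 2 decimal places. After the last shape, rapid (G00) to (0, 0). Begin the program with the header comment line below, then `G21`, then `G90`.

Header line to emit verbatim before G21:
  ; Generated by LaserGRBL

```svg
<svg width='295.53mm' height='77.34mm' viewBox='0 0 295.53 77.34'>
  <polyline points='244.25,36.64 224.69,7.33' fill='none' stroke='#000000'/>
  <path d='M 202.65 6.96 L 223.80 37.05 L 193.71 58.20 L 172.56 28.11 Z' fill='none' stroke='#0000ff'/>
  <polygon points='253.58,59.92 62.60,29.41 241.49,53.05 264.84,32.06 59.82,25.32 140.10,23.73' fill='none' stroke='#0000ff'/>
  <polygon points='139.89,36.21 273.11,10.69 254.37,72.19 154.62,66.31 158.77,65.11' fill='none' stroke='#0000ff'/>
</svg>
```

; Generated by LaserGRBL
G21
G90
G00 X244.25 Y40.70
M4 S301
G1 X224.69 Y70.01 F3398
M5
G00 X202.65 Y70.38
M4 S466
G1 X223.80 Y40.29 F1475
G1 X193.71 Y19.14
G1 X172.56 Y49.23
G1 X202.65 Y70.38
M5
G00 X253.58 Y17.42
M4 S466
G1 X62.60 Y47.93 F1475
G1 X241.49 Y24.29
G1 X264.84 Y45.28
G1 X59.82 Y52.02
G1 X140.10 Y53.61
G1 X253.58 Y17.42
M5
G00 X139.89 Y41.13
M4 S466
G1 X273.11 Y66.65 F1475
G1 X254.37 Y5.15
G1 X154.62 Y11.03
G1 X158.77 Y12.23
G1 X139.89 Y41.13
M5
G00 X0.00 Y0.00

Since the viewBox matches the mm dimensions, user units are millimetres directly. The only transform is the Y-flip y_m = 77.34 − y_svg.

Shape 1 is a line segment drawn with `<polyline>`. Its stroke #000000 means engrave at S301, F3398. After flipping Y the toolpath is (244.25,40.70) → (224.69,70.01).

Shape 2 is a regular polygon drawn with `<path>`. Its stroke #0000ff means score at S466, F1475. After flipping Y the toolpath is (202.65,70.38) → (223.80,40.29) → (193.71,19.14) → (172.56,49.23) → (202.65,70.38), returning to the start.

Shape 3 is a closed polygon drawn with `<polygon>`. Its stroke #0000ff means score at S466, F1475. After flipping Y the toolpath is (253.58,17.42) → (62.60,47.93) → (241.49,24.29) → (264.84,45.28) → (59.82,52.02) → (140.10,53.61) → (253.58,17.42), returning to the start.

Shape 4 is a closed polygon drawn with `<polygon>`. Its stroke #0000ff means score at S466, F1475. After flipping Y the toolpath is (139.89,41.13) → (273.11,66.65) → (254.37,5.15) → (154.62,11.03) → (158.77,12.23) → (139.89,41.13), returning to the start.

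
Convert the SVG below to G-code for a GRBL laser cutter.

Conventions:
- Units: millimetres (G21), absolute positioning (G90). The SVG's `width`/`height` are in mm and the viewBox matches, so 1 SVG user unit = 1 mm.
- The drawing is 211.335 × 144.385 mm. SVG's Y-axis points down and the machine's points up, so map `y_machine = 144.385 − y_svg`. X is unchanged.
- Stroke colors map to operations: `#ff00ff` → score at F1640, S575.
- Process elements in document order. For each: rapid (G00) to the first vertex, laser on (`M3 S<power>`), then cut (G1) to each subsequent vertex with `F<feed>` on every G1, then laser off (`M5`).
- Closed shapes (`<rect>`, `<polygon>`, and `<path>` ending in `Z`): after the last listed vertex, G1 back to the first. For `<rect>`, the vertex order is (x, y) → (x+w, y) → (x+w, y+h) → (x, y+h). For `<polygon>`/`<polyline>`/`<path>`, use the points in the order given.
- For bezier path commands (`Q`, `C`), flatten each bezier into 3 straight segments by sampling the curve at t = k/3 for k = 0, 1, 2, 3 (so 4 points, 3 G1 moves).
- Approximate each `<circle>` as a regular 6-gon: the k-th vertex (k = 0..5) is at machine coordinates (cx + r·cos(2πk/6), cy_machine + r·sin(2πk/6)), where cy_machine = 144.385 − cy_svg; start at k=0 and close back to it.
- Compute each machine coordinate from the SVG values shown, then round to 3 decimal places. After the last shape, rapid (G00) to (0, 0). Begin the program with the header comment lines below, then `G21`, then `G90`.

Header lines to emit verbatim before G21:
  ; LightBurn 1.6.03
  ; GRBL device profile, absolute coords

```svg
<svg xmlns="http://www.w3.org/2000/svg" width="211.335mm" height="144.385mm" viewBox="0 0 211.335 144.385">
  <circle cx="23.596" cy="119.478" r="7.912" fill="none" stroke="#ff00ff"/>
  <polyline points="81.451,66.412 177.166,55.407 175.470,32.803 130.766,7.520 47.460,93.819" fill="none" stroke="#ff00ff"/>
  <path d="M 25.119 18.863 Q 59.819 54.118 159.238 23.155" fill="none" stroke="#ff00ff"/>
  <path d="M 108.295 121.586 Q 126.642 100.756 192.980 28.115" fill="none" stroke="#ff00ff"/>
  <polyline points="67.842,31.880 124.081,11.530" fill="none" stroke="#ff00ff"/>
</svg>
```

Since the viewBox matches the mm dimensions, user units are millimetres directly. The only transform is the Y-flip y_m = 144.385 − y_svg.

Shape 1 is a circle drawn with `<circle>`. Its stroke #ff00ff means score at S575, F1640. After flipping Y the toolpath is (31.508,24.907) → (27.552,31.759) → (19.640,31.759) → (15.684,24.907) → (19.640,18.055) → (27.552,18.055) → (31.508,24.907), returning to the start.

Shape 2 is a open polyline drawn with `<polyline>`. Its stroke #ff00ff means score at S575, F1640. After flipping Y the toolpath is (81.451,77.973) → (177.166,88.978) → (175.470,111.582) → (130.766,136.865) → (47.460,50.566).

Shape 3 is a quadratic bezier drawn with `<path>`. Its stroke #ff00ff means score at S575, F1640. After flipping Y the toolpath is (25.119,125.522) → (55.443,109.376) → (100.150,107.946) → (159.238,121.230).

Shape 4 is a quadratic bezier drawn with `<path>`. Its stroke #ff00ff means score at S575, F1640. After flipping Y the toolpath is (108.295,22.799) → (125.859,42.442) → (154.087,73.599) → (192.980,116.270).

Shape 5 is a line segment drawn with `<polyline>`. Its stroke #ff00ff means score at S575, F1640. After flipping Y the toolpath is (67.842,112.505) → (124.081,132.855).

; LightBurn 1.6.03
; GRBL device profile, absolute coords
G21
G90
G00 X31.508 Y24.907
M3 S575
G1 X27.552 Y31.759 F1640
G1 X19.640 Y31.759 F1640
G1 X15.684 Y24.907 F1640
G1 X19.640 Y18.055 F1640
G1 X27.552 Y18.055 F1640
G1 X31.508 Y24.907 F1640
M5
G00 X81.451 Y77.973
M3 S575
G1 X177.166 Y88.978 F1640
G1 X175.470 Y111.582 F1640
G1 X130.766 Y136.865 F1640
G1 X47.460 Y50.566 F1640
M5
G00 X25.119 Y125.522
M3 S575
G1 X55.443 Y109.376 F1640
G1 X100.150 Y107.946 F1640
G1 X159.238 Y121.230 F1640
M5
G00 X108.295 Y22.799
M3 S575
G1 X125.859 Y42.442 F1640
G1 X154.087 Y73.599 F1640
G1 X192.980 Y116.270 F1640
M5
G00 X67.842 Y112.505
M3 S575
G1 X124.081 Y132.855 F1640
M5
G00 X0.000 Y0.000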